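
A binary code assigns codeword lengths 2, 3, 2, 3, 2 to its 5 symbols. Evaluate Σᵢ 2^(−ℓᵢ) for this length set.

With common denominator 2^3 = 8: Σ 2^(−ℓᵢ) = 2/8 + 1/8 + 2/8 + 1/8 + 2/8 = 8/8 = 1.

1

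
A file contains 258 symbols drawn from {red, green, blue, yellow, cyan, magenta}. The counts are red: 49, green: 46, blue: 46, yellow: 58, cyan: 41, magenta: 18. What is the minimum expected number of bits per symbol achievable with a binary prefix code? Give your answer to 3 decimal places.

2.585 bits/symbol

Probabilities are the counts divided by 258.
Repeatedly combine the two least-probable nodes; the expected code length is the sum of the merged weights.
merge 3/43 + 41/258 → 59/258
merge 23/129 + 23/129 → 46/129
merge 49/258 + 29/129 → 107/258
merge 59/258 + 46/129 → 151/258
merge 107/258 + 151/258 → 1
L = 59/258 + 46/129 + 107/258 + 151/258 + 1 = 667/258 ≈ 2.585 bits/symbol.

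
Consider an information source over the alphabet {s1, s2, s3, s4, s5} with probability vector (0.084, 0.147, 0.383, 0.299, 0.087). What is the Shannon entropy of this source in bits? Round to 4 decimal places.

2.0644 bits

H = −Σ pᵢ log₂ pᵢ.
−0.084·log₂(0.084) = 0.3002
−0.147·log₂(0.147) = 0.4066
−0.383·log₂(0.383) = 0.5303
−0.299·log₂(0.299) = 0.5208
−0.087·log₂(0.087) = 0.3065
Sum ≈ 2.0644 → 2.0644 bits.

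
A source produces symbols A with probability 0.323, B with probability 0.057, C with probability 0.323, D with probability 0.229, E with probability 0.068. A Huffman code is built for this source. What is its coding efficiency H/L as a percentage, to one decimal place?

96.0%

Entropy H = −Σ p log₂ p ≈ 2.0395 bits.
Huffman merges: 57/1000+17/250→1/8; 1/8+229/1000→177/500; 323/1000+323/1000→323/500; 177/500+323/500→1. L = 17/8 ≈ 2.1250.
Efficiency = H/L = 2.0395/2.1250 = 96.0%.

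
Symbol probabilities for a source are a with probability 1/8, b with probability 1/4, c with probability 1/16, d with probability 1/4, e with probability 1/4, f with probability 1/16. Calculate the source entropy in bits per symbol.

Each probability is a power of 1/2, so log₂(1/p) is an integer.
H = Σ p·log₂(1/p) = 1/8·3 + 1/4·2 + 1/16·4 + 1/4·2 + 1/4·2 + 1/16·4 = 2.375 bits.

2.375 bits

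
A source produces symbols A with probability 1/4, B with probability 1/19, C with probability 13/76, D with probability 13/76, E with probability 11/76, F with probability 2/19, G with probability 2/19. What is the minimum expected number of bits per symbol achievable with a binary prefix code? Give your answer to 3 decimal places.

Repeatedly combine the two least-probable nodes; the expected code length is the sum of the merged weights.
merge 1/19 + 2/19 → 3/19
merge 2/19 + 11/76 → 1/4
merge 3/19 + 13/76 → 25/76
merge 13/76 + 1/4 → 8/19
merge 1/4 + 25/76 → 11/19
merge 8/19 + 11/19 → 1
L = 3/19 + 1/4 + 25/76 + 8/19 + 11/19 + 1 = 52/19 ≈ 2.737 bits/symbol.

2.737 bits/symbol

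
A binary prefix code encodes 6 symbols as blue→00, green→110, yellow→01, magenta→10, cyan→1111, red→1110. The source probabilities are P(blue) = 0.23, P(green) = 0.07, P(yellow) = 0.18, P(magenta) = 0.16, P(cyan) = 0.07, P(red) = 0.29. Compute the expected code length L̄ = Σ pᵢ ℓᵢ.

2.79 bits/symbol

L̄ = Σ pᵢ·ℓᵢ = 0.23·2 + 0.07·3 + 0.18·2 + 0.16·2 + 0.07·4 + 0.29·4 = 2.79 bits/symbol.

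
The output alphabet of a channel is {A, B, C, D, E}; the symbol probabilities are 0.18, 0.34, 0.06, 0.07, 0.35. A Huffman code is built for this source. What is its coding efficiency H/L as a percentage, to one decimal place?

96.5%

Entropy H = −Σ p log₂ p ≈ 2.0167 bits.
Huffman merges: 3/50+7/100→13/100; 13/100+9/50→31/100; 31/100+17/50→13/20; 7/20+13/20→1. L = 209/100 ≈ 2.0900.
Efficiency = H/L = 2.0167/2.0900 = 96.5%.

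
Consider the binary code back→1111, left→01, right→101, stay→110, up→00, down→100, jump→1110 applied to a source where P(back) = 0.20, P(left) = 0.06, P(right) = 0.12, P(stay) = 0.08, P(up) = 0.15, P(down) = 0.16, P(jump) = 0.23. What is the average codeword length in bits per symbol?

L̄ = Σ pᵢ·ℓᵢ = 0.20·4 + 0.06·2 + 0.12·3 + 0.08·3 + 0.15·2 + 0.16·3 + 0.23·4 = 3.22 bits/symbol.

3.22 bits/symbol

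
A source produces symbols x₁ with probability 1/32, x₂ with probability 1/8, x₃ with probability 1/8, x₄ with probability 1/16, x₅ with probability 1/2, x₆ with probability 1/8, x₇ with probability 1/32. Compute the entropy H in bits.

2.1875 bits

Each probability is a power of 1/2, so log₂(1/p) is an integer.
H = Σ p·log₂(1/p) = 1/32·5 + 1/8·3 + 1/8·3 + 1/16·4 + 1/2·1 + 1/8·3 + 1/32·5 = 2.1875 bits.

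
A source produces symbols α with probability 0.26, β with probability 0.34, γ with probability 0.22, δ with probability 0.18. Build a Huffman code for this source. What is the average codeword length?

Repeatedly combine the two least-probable nodes; the expected code length is the sum of the merged weights.
merge 9/50 + 11/50 → 2/5
merge 13/50 + 17/50 → 3/5
merge 2/5 + 3/5 → 1
L = 2/5 + 3/5 + 1 = 2 bits/symbol.

2 bits/symbol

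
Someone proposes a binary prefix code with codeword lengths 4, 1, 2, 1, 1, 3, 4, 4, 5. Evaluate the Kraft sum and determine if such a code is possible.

With common denominator 2^5 = 32: Σ 2^(−ℓᵢ) = 2/32 + 16/32 + 8/32 + 16/32 + 16/32 + 4/32 + 2/32 + 2/32 + 1/32 = 67/32 = 2.09375.
Kraft's inequality requires Σ ≤ 1; here Σ = 2.09375 > 1, so no such prefix code exists.

2.09375; no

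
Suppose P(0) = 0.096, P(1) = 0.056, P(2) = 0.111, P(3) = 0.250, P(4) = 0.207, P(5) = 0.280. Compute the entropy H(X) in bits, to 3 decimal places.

2.394 bits

H = −Σ pᵢ log₂ pᵢ.
−0.096·log₂(0.096) = 0.3246
−0.056·log₂(0.056) = 0.2329
−0.111·log₂(0.111) = 0.3520
−0.250·log₂(0.250) = 0.5000
−0.207·log₂(0.207) = 0.4704
−0.280·log₂(0.280) = 0.5142
Sum ≈ 2.3940 → 2.394 bits.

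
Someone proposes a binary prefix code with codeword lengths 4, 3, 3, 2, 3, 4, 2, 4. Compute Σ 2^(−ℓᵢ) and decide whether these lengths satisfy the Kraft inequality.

With common denominator 2^4 = 16: Σ 2^(−ℓᵢ) = 1/16 + 2/16 + 2/16 + 4/16 + 2/16 + 1/16 + 4/16 + 1/16 = 17/16 = 1.0625.
Kraft's inequality requires Σ ≤ 1; here Σ = 1.0625 > 1, so no such prefix code exists.

1.0625; no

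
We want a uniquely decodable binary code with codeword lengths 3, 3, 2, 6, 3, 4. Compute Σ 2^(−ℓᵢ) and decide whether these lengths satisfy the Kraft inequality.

With common denominator 2^6 = 64: Σ 2^(−ℓᵢ) = 8/64 + 8/64 + 16/64 + 1/64 + 8/64 + 4/64 = 45/64 = 0.703125.
Kraft's inequality requires Σ ≤ 1; here Σ = 0.703125 ≤ 1, so such a prefix code exists.

0.703125; yes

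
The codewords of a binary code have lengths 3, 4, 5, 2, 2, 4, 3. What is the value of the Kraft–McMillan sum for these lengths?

0.90625

With common denominator 2^5 = 32: Σ 2^(−ℓᵢ) = 4/32 + 2/32 + 1/32 + 8/32 + 8/32 + 2/32 + 4/32 = 29/32 = 0.90625.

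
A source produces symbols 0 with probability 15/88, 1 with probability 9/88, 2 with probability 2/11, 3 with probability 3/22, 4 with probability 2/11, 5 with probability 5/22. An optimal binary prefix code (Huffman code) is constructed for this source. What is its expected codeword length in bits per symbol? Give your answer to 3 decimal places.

Repeatedly combine the two least-probable nodes; the expected code length is the sum of the merged weights.
merge 9/88 + 3/22 → 21/88
merge 15/88 + 2/11 → 31/88
merge 2/11 + 5/22 → 9/22
merge 21/88 + 31/88 → 13/22
merge 9/22 + 13/22 → 1
L = 21/88 + 31/88 + 9/22 + 13/22 + 1 = 57/22 ≈ 2.591 bits/symbol.

2.591 bits/symbol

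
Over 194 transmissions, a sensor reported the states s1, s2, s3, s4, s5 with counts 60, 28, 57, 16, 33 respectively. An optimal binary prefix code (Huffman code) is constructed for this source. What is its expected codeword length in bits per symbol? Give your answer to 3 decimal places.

2.227 bits/symbol

Probabilities are the counts divided by 194.
Repeatedly combine the two least-probable nodes; the expected code length is the sum of the merged weights.
merge 8/97 + 14/97 → 22/97
merge 33/194 + 22/97 → 77/194
merge 57/194 + 30/97 → 117/194
merge 77/194 + 117/194 → 1
L = 22/97 + 77/194 + 117/194 + 1 = 216/97 ≈ 2.227 bits/symbol.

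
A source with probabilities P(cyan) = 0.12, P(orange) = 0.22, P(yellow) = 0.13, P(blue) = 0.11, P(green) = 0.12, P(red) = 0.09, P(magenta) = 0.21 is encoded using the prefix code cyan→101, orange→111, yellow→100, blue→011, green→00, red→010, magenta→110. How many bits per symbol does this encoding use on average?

L̄ = Σ pᵢ·ℓᵢ = 0.12·3 + 0.22·3 + 0.13·3 + 0.11·3 + 0.12·2 + 0.09·3 + 0.21·3 = 2.88 bits/symbol.

2.88 bits/symbol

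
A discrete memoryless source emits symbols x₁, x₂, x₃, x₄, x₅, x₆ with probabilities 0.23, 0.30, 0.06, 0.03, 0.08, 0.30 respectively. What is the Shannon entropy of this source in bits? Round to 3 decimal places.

H = −Σ pᵢ log₂ pᵢ.
−0.23·log₂(0.23) = 0.4877
−0.30·log₂(0.30) = 0.5211
−0.06·log₂(0.06) = 0.2435
−0.03·log₂(0.03) = 0.1518
−0.08·log₂(0.08) = 0.2915
−0.30·log₂(0.30) = 0.5211
Sum ≈ 2.2167 → 2.217 bits.

2.217 bits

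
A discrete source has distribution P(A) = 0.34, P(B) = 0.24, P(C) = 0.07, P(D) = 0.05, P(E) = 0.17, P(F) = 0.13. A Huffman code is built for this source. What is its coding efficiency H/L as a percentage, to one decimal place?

Entropy H = −Σ p log₂ p ≈ 2.3252 bits.
Huffman merges: 1/20+7/100→3/25; 3/25+13/100→1/4; 17/100+6/25→41/100; 1/4+17/50→59/100; 41/100+59/100→1. L = 237/100 ≈ 2.3700.
Efficiency = H/L = 2.3252/2.3700 = 98.1%.

98.1%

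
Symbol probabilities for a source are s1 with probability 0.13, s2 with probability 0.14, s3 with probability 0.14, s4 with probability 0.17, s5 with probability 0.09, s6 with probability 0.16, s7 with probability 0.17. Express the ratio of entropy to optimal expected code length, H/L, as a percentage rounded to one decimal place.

98.3%

Entropy H = −Σ p log₂ p ≈ 2.7817 bits.
Huffman merges: 9/100+13/100→11/50; 7/50+7/50→7/25; 4/25+17/100→33/100; 17/100+11/50→39/100; 7/25+33/100→61/100; 39/100+61/100→1. L = 283/100 ≈ 2.8300.
Efficiency = H/L = 2.7817/2.8300 = 98.3%.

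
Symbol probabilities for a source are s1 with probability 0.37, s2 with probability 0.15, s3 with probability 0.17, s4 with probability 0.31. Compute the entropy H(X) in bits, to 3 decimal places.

1.900 bits

H = −Σ pᵢ log₂ pᵢ.
−0.37·log₂(0.37) = 0.5307
−0.15·log₂(0.15) = 0.4105
−0.17·log₂(0.17) = 0.4346
−0.31·log₂(0.31) = 0.5238
Sum ≈ 1.8997 → 1.900 bits.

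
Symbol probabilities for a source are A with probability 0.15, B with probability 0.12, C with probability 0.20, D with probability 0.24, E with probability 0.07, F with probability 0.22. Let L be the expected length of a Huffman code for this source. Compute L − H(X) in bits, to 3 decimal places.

Entropy H = −Σ p log₂ p ≈ 2.4853 bits.
Huffman merges: 7/100+3/25→19/100; 3/20+19/100→17/50; 1/5+11/50→21/50; 6/25+17/50→29/50; 21/50+29/50→1. L = 253/100 ≈ 2.5300.
L − H = 2.5300 − 2.4853 = 0.045 bits.

0.045 bits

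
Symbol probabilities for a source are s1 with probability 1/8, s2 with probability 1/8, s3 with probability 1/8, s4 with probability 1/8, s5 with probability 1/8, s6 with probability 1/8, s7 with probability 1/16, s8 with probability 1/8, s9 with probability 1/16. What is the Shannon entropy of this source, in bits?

Each probability is a power of 1/2, so log₂(1/p) is an integer.
H = Σ p·log₂(1/p) = 1/8·3 + 1/8·3 + 1/8·3 + 1/8·3 + 1/8·3 + 1/8·3 + 1/16·4 + 1/8·3 + 1/16·4 = 3.125 bits.

3.125 bits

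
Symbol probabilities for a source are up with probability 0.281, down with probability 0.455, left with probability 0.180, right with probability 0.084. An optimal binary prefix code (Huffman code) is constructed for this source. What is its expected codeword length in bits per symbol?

Repeatedly combine the two least-probable nodes; the expected code length is the sum of the merged weights.
merge 21/250 + 9/50 → 33/125
merge 33/125 + 281/1000 → 109/200
merge 91/200 + 109/200 → 1
L = 33/125 + 109/200 + 1 = 1809/1000 = 1.809 bits/symbol.

1.809 bits/symbol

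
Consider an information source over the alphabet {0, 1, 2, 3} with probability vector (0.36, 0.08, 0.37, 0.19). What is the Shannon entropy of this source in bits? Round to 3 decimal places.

1.808 bits

H = −Σ pᵢ log₂ pᵢ.
−0.36·log₂(0.36) = 0.5306
−0.08·log₂(0.08) = 0.2915
−0.37·log₂(0.37) = 0.5307
−0.19·log₂(0.19) = 0.4552
Sum ≈ 1.8081 → 1.808 bits.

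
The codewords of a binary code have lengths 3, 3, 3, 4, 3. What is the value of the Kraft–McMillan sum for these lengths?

0.5625

With common denominator 2^4 = 16: Σ 2^(−ℓᵢ) = 2/16 + 2/16 + 2/16 + 1/16 + 2/16 = 9/16 = 0.5625.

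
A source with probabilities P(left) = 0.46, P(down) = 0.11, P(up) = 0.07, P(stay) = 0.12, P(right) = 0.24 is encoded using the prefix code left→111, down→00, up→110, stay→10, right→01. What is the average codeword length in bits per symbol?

2.53 bits/symbol

L̄ = Σ pᵢ·ℓᵢ = 0.46·3 + 0.11·2 + 0.07·3 + 0.12·2 + 0.24·2 = 2.53 bits/symbol.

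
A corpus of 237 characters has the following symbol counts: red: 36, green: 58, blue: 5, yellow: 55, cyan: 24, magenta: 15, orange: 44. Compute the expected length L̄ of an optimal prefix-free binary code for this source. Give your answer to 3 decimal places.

Probabilities are the counts divided by 237.
Repeatedly combine the two least-probable nodes; the expected code length is the sum of the merged weights.
merge 5/237 + 5/79 → 20/237
merge 20/237 + 8/79 → 44/237
merge 12/79 + 44/237 → 80/237
merge 44/237 + 55/237 → 33/79
merge 58/237 + 80/237 → 46/79
merge 33/79 + 46/79 → 1
L = 20/237 + 44/237 + 80/237 + 33/79 + 46/79 + 1 = 206/79 ≈ 2.608 bits/symbol.

2.608 bits/symbol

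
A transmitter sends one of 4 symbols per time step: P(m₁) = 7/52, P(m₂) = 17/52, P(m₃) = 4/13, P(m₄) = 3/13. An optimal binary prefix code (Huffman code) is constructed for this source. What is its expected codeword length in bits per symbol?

2 bits/symbol

Repeatedly combine the two least-probable nodes; the expected code length is the sum of the merged weights.
merge 7/52 + 3/13 → 19/52
merge 4/13 + 17/52 → 33/52
merge 19/52 + 33/52 → 1
L = 19/52 + 33/52 + 1 = 2 bits/symbol.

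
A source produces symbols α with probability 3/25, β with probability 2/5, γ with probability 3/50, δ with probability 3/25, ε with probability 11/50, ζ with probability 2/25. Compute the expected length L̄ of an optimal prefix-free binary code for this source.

2.34 bits/symbol

Repeatedly combine the two least-probable nodes; the expected code length is the sum of the merged weights.
merge 3/50 + 2/25 → 7/50
merge 3/25 + 3/25 → 6/25
merge 7/50 + 11/50 → 9/25
merge 6/25 + 9/25 → 3/5
merge 2/5 + 3/5 → 1
L = 7/50 + 6/25 + 9/25 + 3/5 + 1 = 117/50 = 2.34 bits/symbol.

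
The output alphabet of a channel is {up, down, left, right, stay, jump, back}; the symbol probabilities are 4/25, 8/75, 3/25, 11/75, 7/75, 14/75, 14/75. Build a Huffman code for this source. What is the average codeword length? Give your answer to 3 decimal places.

2.813 bits/symbol

Repeatedly combine the two least-probable nodes; the expected code length is the sum of the merged weights.
merge 7/75 + 8/75 → 1/5
merge 3/25 + 11/75 → 4/15
merge 4/25 + 14/75 → 26/75
merge 14/75 + 1/5 → 29/75
merge 4/15 + 26/75 → 46/75
merge 29/75 + 46/75 → 1
L = 1/5 + 4/15 + 26/75 + 29/75 + 46/75 + 1 = 211/75 ≈ 2.813 bits/symbol.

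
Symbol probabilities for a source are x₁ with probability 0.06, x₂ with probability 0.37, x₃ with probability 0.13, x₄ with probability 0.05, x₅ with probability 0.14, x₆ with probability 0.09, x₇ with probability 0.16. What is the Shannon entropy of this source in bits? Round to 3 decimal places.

H = −Σ pᵢ log₂ pᵢ.
−0.06·log₂(0.06) = 0.2435
−0.37·log₂(0.37) = 0.5307
−0.13·log₂(0.13) = 0.3826
−0.05·log₂(0.05) = 0.2161
−0.14·log₂(0.14) = 0.3971
−0.09·log₂(0.09) = 0.3127
−0.16·log₂(0.16) = 0.4230
Sum ≈ 2.5058 → 2.506 bits.

2.506 bits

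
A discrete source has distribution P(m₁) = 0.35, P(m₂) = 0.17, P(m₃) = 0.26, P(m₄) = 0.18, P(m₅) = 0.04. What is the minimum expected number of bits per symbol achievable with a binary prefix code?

2.21 bits/symbol

Repeatedly combine the two least-probable nodes; the expected code length is the sum of the merged weights.
merge 1/25 + 17/100 → 21/100
merge 9/50 + 21/100 → 39/100
merge 13/50 + 7/20 → 61/100
merge 39/100 + 61/100 → 1
L = 21/100 + 39/100 + 61/100 + 1 = 221/100 = 2.21 bits/symbol.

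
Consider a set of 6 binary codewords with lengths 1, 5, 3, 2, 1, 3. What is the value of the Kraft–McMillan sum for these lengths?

With common denominator 2^5 = 32: Σ 2^(−ℓᵢ) = 16/32 + 1/32 + 4/32 + 8/32 + 16/32 + 4/32 = 49/32 = 1.53125.

1.53125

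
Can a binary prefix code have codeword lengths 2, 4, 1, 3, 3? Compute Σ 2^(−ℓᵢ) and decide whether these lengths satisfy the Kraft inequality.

With common denominator 2^4 = 16: Σ 2^(−ℓᵢ) = 4/16 + 1/16 + 8/16 + 2/16 + 2/16 = 17/16 = 1.0625.
Kraft's inequality requires Σ ≤ 1; here Σ = 1.0625 > 1, so no such prefix code exists.

1.0625; no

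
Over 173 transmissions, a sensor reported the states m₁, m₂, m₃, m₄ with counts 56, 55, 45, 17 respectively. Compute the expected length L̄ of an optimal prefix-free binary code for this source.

2 bits/symbol

Probabilities are the counts divided by 173.
Repeatedly combine the two least-probable nodes; the expected code length is the sum of the merged weights.
merge 17/173 + 45/173 → 62/173
merge 55/173 + 56/173 → 111/173
merge 62/173 + 111/173 → 1
L = 62/173 + 111/173 + 1 = 2 bits/symbol.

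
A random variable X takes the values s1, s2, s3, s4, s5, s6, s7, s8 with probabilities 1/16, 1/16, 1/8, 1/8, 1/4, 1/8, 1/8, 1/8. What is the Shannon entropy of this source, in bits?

2.875 bits

Each probability is a power of 1/2, so log₂(1/p) is an integer.
H = Σ p·log₂(1/p) = 1/16·4 + 1/16·4 + 1/8·3 + 1/8·3 + 1/4·2 + 1/8·3 + 1/8·3 + 1/8·3 = 2.875 bits.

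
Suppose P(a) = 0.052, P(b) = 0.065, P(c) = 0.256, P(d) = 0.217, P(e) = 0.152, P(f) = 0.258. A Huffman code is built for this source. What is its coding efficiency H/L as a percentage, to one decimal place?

99.6%

Entropy H = −Σ p log₂ p ≈ 2.3771 bits.
Huffman merges: 13/250+13/200→117/1000; 117/1000+19/125→269/1000; 217/1000+32/125→473/1000; 129/500+269/1000→527/1000; 473/1000+527/1000→1. L = 1193/500 ≈ 2.3860.
Efficiency = H/L = 2.3771/2.3860 = 99.6%.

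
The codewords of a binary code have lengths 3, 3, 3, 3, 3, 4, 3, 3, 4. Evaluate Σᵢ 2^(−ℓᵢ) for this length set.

1

With common denominator 2^4 = 16: Σ 2^(−ℓᵢ) = 2/16 + 2/16 + 2/16 + 2/16 + 2/16 + 1/16 + 2/16 + 2/16 + 1/16 = 16/16 = 1.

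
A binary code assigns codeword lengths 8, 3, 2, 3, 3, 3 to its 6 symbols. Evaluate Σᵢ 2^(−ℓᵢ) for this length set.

0.75390625

With common denominator 2^8 = 256: Σ 2^(−ℓᵢ) = 1/256 + 32/256 + 64/256 + 32/256 + 32/256 + 32/256 = 193/256 = 0.75390625.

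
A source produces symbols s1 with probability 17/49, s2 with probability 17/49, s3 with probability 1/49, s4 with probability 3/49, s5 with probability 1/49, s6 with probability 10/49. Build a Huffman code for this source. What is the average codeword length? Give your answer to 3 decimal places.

Repeatedly combine the two least-probable nodes; the expected code length is the sum of the merged weights.
merge 1/49 + 1/49 → 2/49
merge 2/49 + 3/49 → 5/49
merge 5/49 + 10/49 → 15/49
merge 15/49 + 17/49 → 32/49
merge 17/49 + 32/49 → 1
L = 2/49 + 5/49 + 15/49 + 32/49 + 1 = 103/49 ≈ 2.102 bits/symbol.

2.102 bits/symbol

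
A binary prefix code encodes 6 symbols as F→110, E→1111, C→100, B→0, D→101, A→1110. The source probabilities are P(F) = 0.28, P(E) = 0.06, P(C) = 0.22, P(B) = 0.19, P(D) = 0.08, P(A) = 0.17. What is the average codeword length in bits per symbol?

L̄ = Σ pᵢ·ℓᵢ = 0.28·3 + 0.06·4 + 0.22·3 + 0.19·1 + 0.08·3 + 0.17·4 = 2.85 bits/symbol.

2.85 bits/symbol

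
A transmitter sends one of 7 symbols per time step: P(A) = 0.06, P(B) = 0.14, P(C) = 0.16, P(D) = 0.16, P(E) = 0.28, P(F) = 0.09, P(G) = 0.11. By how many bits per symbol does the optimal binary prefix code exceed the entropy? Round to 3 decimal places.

Entropy H = −Σ p log₂ p ≈ 2.6638 bits.
Huffman merges: 3/50+9/100→3/20; 11/100+7/50→1/4; 3/20+4/25→31/100; 4/25+1/4→41/100; 7/25+31/100→59/100; 41/100+59/100→1. L = 271/100 ≈ 2.7100.
L − H = 2.7100 − 2.6638 = 0.046 bits.

0.046 bits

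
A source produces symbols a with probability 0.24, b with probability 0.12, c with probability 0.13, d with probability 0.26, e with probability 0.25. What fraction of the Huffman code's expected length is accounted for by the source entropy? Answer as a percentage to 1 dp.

Entropy H = −Σ p log₂ p ≈ 2.2491 bits.
Huffman merges: 3/25+13/100→1/4; 6/25+1/4→49/100; 1/4+13/50→51/100; 49/100+51/100→1. L = 9/4 ≈ 2.2500.
Efficiency = H/L = 2.2491/2.2500 = 100.0%.

100.0%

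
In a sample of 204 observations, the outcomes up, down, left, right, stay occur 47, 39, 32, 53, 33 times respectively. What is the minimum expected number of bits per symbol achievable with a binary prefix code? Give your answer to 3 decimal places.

Probabilities are the counts divided by 204.
Repeatedly combine the two least-probable nodes; the expected code length is the sum of the merged weights.
merge 8/51 + 11/68 → 65/204
merge 13/68 + 47/204 → 43/102
merge 53/204 + 65/204 → 59/102
merge 43/102 + 59/102 → 1
L = 65/204 + 43/102 + 59/102 + 1 = 473/204 ≈ 2.319 bits/symbol.

2.319 bits/symbol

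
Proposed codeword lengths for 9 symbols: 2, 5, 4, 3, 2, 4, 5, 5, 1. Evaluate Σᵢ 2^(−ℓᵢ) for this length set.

1.34375

With common denominator 2^5 = 32: Σ 2^(−ℓᵢ) = 8/32 + 1/32 + 2/32 + 4/32 + 8/32 + 2/32 + 1/32 + 1/32 + 16/32 = 43/32 = 1.34375.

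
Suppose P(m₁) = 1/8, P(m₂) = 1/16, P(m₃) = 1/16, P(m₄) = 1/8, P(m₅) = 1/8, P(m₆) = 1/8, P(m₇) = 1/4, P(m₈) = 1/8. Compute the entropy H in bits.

Each probability is a power of 1/2, so log₂(1/p) is an integer.
H = Σ p·log₂(1/p) = 1/8·3 + 1/16·4 + 1/16·4 + 1/8·3 + 1/8·3 + 1/8·3 + 1/4·2 + 1/8·3 = 2.875 bits.

2.875 bits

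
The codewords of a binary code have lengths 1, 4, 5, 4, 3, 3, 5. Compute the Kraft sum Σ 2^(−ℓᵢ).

With common denominator 2^5 = 32: Σ 2^(−ℓᵢ) = 16/32 + 2/32 + 1/32 + 2/32 + 4/32 + 4/32 + 1/32 = 30/32 = 0.9375.

0.9375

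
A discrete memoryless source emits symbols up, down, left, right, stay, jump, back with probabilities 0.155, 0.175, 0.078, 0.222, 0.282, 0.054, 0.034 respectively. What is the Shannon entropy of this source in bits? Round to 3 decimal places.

H = −Σ pᵢ log₂ pᵢ.
−0.155·log₂(0.155) = 0.4169
−0.175·log₂(0.175) = 0.4401
−0.078·log₂(0.078) = 0.2871
−0.222·log₂(0.222) = 0.4820
−0.282·log₂(0.282) = 0.5150
−0.054·log₂(0.054) = 0.2274
−0.034·log₂(0.034) = 0.1659
Sum ≈ 2.5343 → 2.534 bits.

2.534 bits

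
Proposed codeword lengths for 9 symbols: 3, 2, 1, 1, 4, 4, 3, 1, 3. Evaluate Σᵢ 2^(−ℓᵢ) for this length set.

With common denominator 2^4 = 16: Σ 2^(−ℓᵢ) = 2/16 + 4/16 + 8/16 + 8/16 + 1/16 + 1/16 + 2/16 + 8/16 + 2/16 = 36/16 = 2.25.

2.25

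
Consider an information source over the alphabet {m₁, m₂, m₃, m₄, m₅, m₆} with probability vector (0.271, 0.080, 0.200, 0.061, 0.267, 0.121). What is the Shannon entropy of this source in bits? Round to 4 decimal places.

2.3898 bits

H = −Σ pᵢ log₂ pᵢ.
−0.271·log₂(0.271) = 0.5105
−0.080·log₂(0.080) = 0.2915
−0.200·log₂(0.200) = 0.4644
−0.061·log₂(0.061) = 0.2461
−0.267·log₂(0.267) = 0.5087
−0.121·log₂(0.121) = 0.3687
Sum ≈ 2.3898 → 2.3898 bits.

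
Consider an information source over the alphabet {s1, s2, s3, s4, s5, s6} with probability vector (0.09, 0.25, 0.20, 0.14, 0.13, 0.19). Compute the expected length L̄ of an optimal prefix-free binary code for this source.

2.55 bits/symbol

Repeatedly combine the two least-probable nodes; the expected code length is the sum of the merged weights.
merge 9/100 + 13/100 → 11/50
merge 7/50 + 19/100 → 33/100
merge 1/5 + 11/50 → 21/50
merge 1/4 + 33/100 → 29/50
merge 21/50 + 29/50 → 1
L = 11/50 + 33/100 + 21/50 + 29/50 + 1 = 51/20 = 2.55 bits/symbol.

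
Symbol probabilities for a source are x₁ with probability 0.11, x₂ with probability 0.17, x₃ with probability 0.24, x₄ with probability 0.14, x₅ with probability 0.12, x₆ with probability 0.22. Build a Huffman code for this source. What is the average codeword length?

2.54 bits/symbol

Repeatedly combine the two least-probable nodes; the expected code length is the sum of the merged weights.
merge 11/100 + 3/25 → 23/100
merge 7/50 + 17/100 → 31/100
merge 11/50 + 23/100 → 9/20
merge 6/25 + 31/100 → 11/20
merge 9/20 + 11/20 → 1
L = 23/100 + 31/100 + 9/20 + 11/20 + 1 = 127/50 = 2.54 bits/symbol.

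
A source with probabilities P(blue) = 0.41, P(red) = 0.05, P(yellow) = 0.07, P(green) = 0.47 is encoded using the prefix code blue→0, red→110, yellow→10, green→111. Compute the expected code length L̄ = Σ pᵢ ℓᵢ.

2.11 bits/symbol

L̄ = Σ pᵢ·ℓᵢ = 0.41·1 + 0.05·3 + 0.07·2 + 0.47·3 = 2.11 bits/symbol.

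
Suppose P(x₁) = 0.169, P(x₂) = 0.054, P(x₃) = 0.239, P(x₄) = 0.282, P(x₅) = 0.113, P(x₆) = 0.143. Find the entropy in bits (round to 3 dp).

H = −Σ pᵢ log₂ pᵢ.
−0.169·log₂(0.169) = 0.4335
−0.054·log₂(0.054) = 0.2274
−0.239·log₂(0.239) = 0.4935
−0.282·log₂(0.282) = 0.5150
−0.113·log₂(0.113) = 0.3555
−0.143·log₂(0.143) = 0.4012
Sum ≈ 2.4261 → 2.426 bits.

2.426 bits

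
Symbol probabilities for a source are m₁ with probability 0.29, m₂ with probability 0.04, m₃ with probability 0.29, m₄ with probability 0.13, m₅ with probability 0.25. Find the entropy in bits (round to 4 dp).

2.1042 bits

H = −Σ pᵢ log₂ pᵢ.
−0.29·log₂(0.29) = 0.5179
−0.04·log₂(0.04) = 0.1858
−0.29·log₂(0.29) = 0.5179
−0.13·log₂(0.13) = 0.3826
−0.25·log₂(0.25) = 0.5000
Sum ≈ 2.1042 → 2.1042 bits.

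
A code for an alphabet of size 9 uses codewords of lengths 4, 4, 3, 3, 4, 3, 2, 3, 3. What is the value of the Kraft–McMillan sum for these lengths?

With common denominator 2^4 = 16: Σ 2^(−ℓᵢ) = 1/16 + 1/16 + 2/16 + 2/16 + 1/16 + 2/16 + 4/16 + 2/16 + 2/16 = 17/16 = 1.0625.

1.0625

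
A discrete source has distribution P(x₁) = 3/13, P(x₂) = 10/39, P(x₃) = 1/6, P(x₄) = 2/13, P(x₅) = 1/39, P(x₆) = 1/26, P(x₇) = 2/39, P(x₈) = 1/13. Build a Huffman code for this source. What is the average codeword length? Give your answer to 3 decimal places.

Repeatedly combine the two least-probable nodes; the expected code length is the sum of the merged weights.
merge 1/39 + 1/26 → 5/78
merge 2/39 + 5/78 → 3/26
merge 1/13 + 3/26 → 5/26
merge 2/13 + 1/6 → 25/78
merge 5/26 + 3/13 → 11/26
merge 10/39 + 25/78 → 15/26
merge 11/26 + 15/26 → 1
L = 5/78 + 3/26 + 5/26 + 25/78 + 11/26 + 15/26 + 1 = 35/13 ≈ 2.692 bits/symbol.

2.692 bits/symbol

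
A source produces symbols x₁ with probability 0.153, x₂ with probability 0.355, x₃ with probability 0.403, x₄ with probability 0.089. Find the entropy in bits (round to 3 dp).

H = −Σ pᵢ log₂ pᵢ.
−0.153·log₂(0.153) = 0.4144
−0.355·log₂(0.355) = 0.5304
−0.403·log₂(0.403) = 0.5284
−0.089·log₂(0.089) = 0.3106
Sum ≈ 1.7838 → 1.784 bits.

1.784 bits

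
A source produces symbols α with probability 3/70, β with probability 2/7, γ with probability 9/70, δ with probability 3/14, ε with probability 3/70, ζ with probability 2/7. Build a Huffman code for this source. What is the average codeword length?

2.3 bits/symbol

Repeatedly combine the two least-probable nodes; the expected code length is the sum of the merged weights.
merge 3/70 + 3/70 → 3/35
merge 3/35 + 9/70 → 3/14
merge 3/14 + 3/14 → 3/7
merge 2/7 + 2/7 → 4/7
merge 3/7 + 4/7 → 1
L = 3/35 + 3/14 + 3/7 + 4/7 + 1 = 23/10 = 2.3 bits/symbol.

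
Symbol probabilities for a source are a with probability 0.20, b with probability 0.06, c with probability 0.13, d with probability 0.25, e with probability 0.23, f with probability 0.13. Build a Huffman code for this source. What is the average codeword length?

Repeatedly combine the two least-probable nodes; the expected code length is the sum of the merged weights.
merge 3/50 + 13/100 → 19/100
merge 13/100 + 19/100 → 8/25
merge 1/5 + 23/100 → 43/100
merge 1/4 + 8/25 → 57/100
merge 43/100 + 57/100 → 1
L = 19/100 + 8/25 + 43/100 + 57/100 + 1 = 251/100 = 2.51 bits/symbol.

2.51 bits/symbol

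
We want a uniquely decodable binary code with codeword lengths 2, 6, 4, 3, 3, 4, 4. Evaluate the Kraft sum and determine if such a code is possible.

With common denominator 2^6 = 64: Σ 2^(−ℓᵢ) = 16/64 + 1/64 + 4/64 + 8/64 + 8/64 + 4/64 + 4/64 = 45/64 = 0.703125.
Kraft's inequality requires Σ ≤ 1; here Σ = 0.703125 ≤ 1, so such a prefix code exists.

0.703125; yes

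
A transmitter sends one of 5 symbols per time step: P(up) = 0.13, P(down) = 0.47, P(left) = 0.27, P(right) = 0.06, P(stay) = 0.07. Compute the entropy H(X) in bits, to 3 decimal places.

1.917 bits

H = −Σ pᵢ log₂ pᵢ.
−0.13·log₂(0.13) = 0.3826
−0.47·log₂(0.47) = 0.5120
−0.27·log₂(0.27) = 0.5100
−0.06·log₂(0.06) = 0.2435
−0.07·log₂(0.07) = 0.2686
Sum ≈ 1.9167 → 1.917 bits.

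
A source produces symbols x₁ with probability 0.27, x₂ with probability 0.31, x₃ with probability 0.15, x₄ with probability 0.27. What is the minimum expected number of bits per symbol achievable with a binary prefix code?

Repeatedly combine the two least-probable nodes; the expected code length is the sum of the merged weights.
merge 3/20 + 27/100 → 21/50
merge 27/100 + 31/100 → 29/50
merge 21/50 + 29/50 → 1
L = 21/50 + 29/50 + 1 = 2 bits/symbol.

2 bits/symbol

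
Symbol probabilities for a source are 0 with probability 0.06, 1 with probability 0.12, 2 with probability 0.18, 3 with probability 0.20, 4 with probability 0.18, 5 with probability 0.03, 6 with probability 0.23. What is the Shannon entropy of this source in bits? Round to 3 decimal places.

H = −Σ pᵢ log₂ pᵢ.
−0.06·log₂(0.06) = 0.2435
−0.12·log₂(0.12) = 0.3671
−0.18·log₂(0.18) = 0.4453
−0.20·log₂(0.20) = 0.4644
−0.18·log₂(0.18) = 0.4453
−0.03·log₂(0.03) = 0.1518
−0.23·log₂(0.23) = 0.4877
Sum ≈ 2.6050 → 2.605 bits.

2.605 bits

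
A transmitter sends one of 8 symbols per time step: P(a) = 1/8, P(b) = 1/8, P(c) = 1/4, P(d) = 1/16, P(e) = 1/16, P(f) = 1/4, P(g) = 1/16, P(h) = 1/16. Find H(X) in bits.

2.75 bits

Each probability is a power of 1/2, so log₂(1/p) is an integer.
H = Σ p·log₂(1/p) = 1/8·3 + 1/8·3 + 1/4·2 + 1/16·4 + 1/16·4 + 1/4·2 + 1/16·4 + 1/16·4 = 2.75 bits.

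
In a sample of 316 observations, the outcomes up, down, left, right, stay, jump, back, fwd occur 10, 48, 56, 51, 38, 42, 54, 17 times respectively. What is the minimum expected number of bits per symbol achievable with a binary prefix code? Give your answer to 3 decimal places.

2.908 bits/symbol

Probabilities are the counts divided by 316.
Repeatedly combine the two least-probable nodes; the expected code length is the sum of the merged weights.
merge 5/158 + 17/316 → 27/316
merge 27/316 + 19/158 → 65/316
merge 21/158 + 12/79 → 45/158
merge 51/316 + 27/158 → 105/316
merge 14/79 + 65/316 → 121/316
merge 45/158 + 105/316 → 195/316
merge 121/316 + 195/316 → 1
L = 27/316 + 65/316 + 45/158 + 105/316 + 121/316 + 195/316 + 1 = 919/316 ≈ 2.908 bits/symbol.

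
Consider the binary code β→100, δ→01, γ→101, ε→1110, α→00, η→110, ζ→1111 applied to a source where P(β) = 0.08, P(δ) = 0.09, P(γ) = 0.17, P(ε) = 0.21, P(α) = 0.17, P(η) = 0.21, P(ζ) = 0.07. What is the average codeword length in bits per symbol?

L̄ = Σ pᵢ·ℓᵢ = 0.08·3 + 0.09·2 + 0.17·3 + 0.21·4 + 0.17·2 + 0.21·3 + 0.07·4 = 3.02 bits/symbol.

3.02 bits/symbol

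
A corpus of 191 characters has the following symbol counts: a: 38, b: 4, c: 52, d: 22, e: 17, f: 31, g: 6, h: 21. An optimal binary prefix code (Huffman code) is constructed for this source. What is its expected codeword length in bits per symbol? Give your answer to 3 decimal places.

2.723 bits/symbol

Probabilities are the counts divided by 191.
Repeatedly combine the two least-probable nodes; the expected code length is the sum of the merged weights.
merge 4/191 + 6/191 → 10/191
merge 10/191 + 17/191 → 27/191
merge 21/191 + 22/191 → 43/191
merge 27/191 + 31/191 → 58/191
merge 38/191 + 43/191 → 81/191
merge 52/191 + 58/191 → 110/191
merge 81/191 + 110/191 → 1
L = 10/191 + 27/191 + 43/191 + 58/191 + 81/191 + 110/191 + 1 = 520/191 ≈ 2.723 bits/symbol.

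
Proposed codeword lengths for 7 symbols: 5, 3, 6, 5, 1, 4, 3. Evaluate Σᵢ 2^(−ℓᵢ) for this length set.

With common denominator 2^6 = 64: Σ 2^(−ℓᵢ) = 2/64 + 8/64 + 1/64 + 2/64 + 32/64 + 4/64 + 8/64 = 57/64 = 0.890625.

0.890625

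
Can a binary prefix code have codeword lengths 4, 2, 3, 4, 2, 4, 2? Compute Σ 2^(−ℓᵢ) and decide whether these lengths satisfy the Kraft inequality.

With common denominator 2^4 = 16: Σ 2^(−ℓᵢ) = 1/16 + 4/16 + 2/16 + 1/16 + 4/16 + 1/16 + 4/16 = 17/16 = 1.0625.
Kraft's inequality requires Σ ≤ 1; here Σ = 1.0625 > 1, so no such prefix code exists.

1.0625; no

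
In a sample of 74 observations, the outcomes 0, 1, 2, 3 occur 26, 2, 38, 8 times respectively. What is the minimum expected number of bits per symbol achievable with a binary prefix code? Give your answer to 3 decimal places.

Probabilities are the counts divided by 74.
Repeatedly combine the two least-probable nodes; the expected code length is the sum of the merged weights.
merge 1/37 + 4/37 → 5/37
merge 5/37 + 13/37 → 18/37
merge 18/37 + 19/37 → 1
L = 5/37 + 18/37 + 1 = 60/37 ≈ 1.622 bits/symbol.

1.622 bits/symbol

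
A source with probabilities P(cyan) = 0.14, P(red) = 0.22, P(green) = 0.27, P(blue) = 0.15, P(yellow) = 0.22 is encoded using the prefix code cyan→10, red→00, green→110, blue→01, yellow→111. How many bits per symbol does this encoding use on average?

2.49 bits/symbol

L̄ = Σ pᵢ·ℓᵢ = 0.14·2 + 0.22·2 + 0.27·3 + 0.15·2 + 0.22·3 = 2.49 bits/symbol.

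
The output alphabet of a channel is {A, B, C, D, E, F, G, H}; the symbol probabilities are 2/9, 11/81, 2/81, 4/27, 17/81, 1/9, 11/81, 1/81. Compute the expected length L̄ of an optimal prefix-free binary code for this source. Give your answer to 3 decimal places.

2.753 bits/symbol

Repeatedly combine the two least-probable nodes; the expected code length is the sum of the merged weights.
merge 1/81 + 2/81 → 1/27
merge 1/27 + 1/9 → 4/27
merge 11/81 + 11/81 → 22/81
merge 4/27 + 4/27 → 8/27
merge 17/81 + 2/9 → 35/81
merge 22/81 + 8/27 → 46/81
merge 35/81 + 46/81 → 1
L = 1/27 + 4/27 + 22/81 + 8/27 + 35/81 + 46/81 + 1 = 223/81 ≈ 2.753 bits/symbol.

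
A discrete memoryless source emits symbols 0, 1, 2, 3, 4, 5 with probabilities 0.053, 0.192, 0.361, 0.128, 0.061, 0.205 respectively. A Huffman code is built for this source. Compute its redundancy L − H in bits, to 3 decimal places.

0.049 bits

Entropy H = −Σ p log₂ p ≈ 2.3068 bits.
Huffman merges: 53/1000+61/1000→57/500; 57/500+16/125→121/500; 24/125+41/200→397/1000; 121/500+361/1000→603/1000; 397/1000+603/1000→1. L = 589/250 ≈ 2.3560.
L − H = 2.3560 − 2.3068 = 0.049 bits.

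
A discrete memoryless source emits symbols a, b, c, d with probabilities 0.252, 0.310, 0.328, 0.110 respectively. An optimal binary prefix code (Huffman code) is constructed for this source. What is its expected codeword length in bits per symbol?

2 bits/symbol

Repeatedly combine the two least-probable nodes; the expected code length is the sum of the merged weights.
merge 11/100 + 63/250 → 181/500
merge 31/100 + 41/125 → 319/500
merge 181/500 + 319/500 → 1
L = 181/500 + 319/500 + 1 = 2 bits/symbol.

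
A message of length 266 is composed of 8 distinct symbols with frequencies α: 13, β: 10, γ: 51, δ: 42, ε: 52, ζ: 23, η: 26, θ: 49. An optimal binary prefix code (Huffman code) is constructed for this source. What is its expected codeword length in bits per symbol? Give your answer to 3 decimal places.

Probabilities are the counts divided by 266.
Repeatedly combine the two least-probable nodes; the expected code length is the sum of the merged weights.
merge 5/133 + 13/266 → 23/266
merge 23/266 + 23/266 → 23/133
merge 13/133 + 3/19 → 34/133
merge 23/133 + 7/38 → 5/14
merge 51/266 + 26/133 → 103/266
merge 34/133 + 5/14 → 163/266
merge 103/266 + 163/266 → 1
L = 23/266 + 23/133 + 34/133 + 5/14 + 103/266 + 163/266 + 1 = 382/133 ≈ 2.872 bits/symbol.

2.872 bits/symbol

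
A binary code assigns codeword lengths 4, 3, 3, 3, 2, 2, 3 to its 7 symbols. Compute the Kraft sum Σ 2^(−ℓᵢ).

1.0625

With common denominator 2^4 = 16: Σ 2^(−ℓᵢ) = 1/16 + 2/16 + 2/16 + 2/16 + 4/16 + 4/16 + 2/16 = 17/16 = 1.0625.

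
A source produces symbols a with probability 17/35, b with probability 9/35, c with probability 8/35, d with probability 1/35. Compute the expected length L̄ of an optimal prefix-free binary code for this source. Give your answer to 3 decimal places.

1.771 bits/symbol

Repeatedly combine the two least-probable nodes; the expected code length is the sum of the merged weights.
merge 1/35 + 8/35 → 9/35
merge 9/35 + 9/35 → 18/35
merge 17/35 + 18/35 → 1
L = 9/35 + 18/35 + 1 = 62/35 ≈ 1.771 bits/symbol.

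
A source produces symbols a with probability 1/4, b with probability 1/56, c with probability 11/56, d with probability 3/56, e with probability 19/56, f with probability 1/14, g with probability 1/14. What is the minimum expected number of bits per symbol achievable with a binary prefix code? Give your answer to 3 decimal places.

2.429 bits/symbol

Repeatedly combine the two least-probable nodes; the expected code length is the sum of the merged weights.
merge 1/56 + 3/56 → 1/14
merge 1/14 + 1/14 → 1/7
merge 1/14 + 1/7 → 3/14
merge 11/56 + 3/14 → 23/56
merge 1/4 + 19/56 → 33/56
merge 23/56 + 33/56 → 1
L = 1/14 + 1/7 + 3/14 + 23/56 + 33/56 + 1 = 17/7 ≈ 2.429 bits/symbol.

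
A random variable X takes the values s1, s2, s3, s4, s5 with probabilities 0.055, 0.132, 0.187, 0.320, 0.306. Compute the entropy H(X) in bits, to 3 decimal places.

H = −Σ pᵢ log₂ pᵢ.
−0.055·log₂(0.055) = 0.2301
−0.132·log₂(0.132) = 0.3856
−0.187·log₂(0.187) = 0.4523
−0.320·log₂(0.320) = 0.5260
−0.306·log₂(0.306) = 0.5228
Sum ≈ 2.1169 → 2.117 bits.

2.117 bits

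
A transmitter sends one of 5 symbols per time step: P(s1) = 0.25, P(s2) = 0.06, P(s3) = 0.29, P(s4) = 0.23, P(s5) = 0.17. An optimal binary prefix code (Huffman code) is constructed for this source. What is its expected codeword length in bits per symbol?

2.23 bits/symbol

Repeatedly combine the two least-probable nodes; the expected code length is the sum of the merged weights.
merge 3/50 + 17/100 → 23/100
merge 23/100 + 23/100 → 23/50
merge 1/4 + 29/100 → 27/50
merge 23/50 + 27/50 → 1
L = 23/100 + 23/50 + 27/50 + 1 = 223/100 = 2.23 bits/symbol.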